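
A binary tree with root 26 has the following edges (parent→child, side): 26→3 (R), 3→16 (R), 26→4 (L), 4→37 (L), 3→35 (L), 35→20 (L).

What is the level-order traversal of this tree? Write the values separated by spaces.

Level-order visits nodes level by level from the root, left to right within each level.
Level 0: 26
Level 1: 4, 3
Level 2: 37, 35, 16
Level 3: 20

26 4 3 37 35 16 20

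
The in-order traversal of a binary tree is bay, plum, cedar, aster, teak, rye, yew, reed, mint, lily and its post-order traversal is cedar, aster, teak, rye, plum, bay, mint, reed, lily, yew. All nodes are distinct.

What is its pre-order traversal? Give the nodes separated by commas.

yew, bay, plum, rye, teak, aster, cedar, lily, reed, mint

The last element of post-order is the root; it splits in-order into left and right subtrees.
Root yew: left subtree has 6 nodes {bay, plum, cedar, aster, teak, rye}, right has 3 {reed, mint, lily}.
  Root bay: left subtree has 0 nodes { }, right has 5 {plum, cedar, aster, teak, rye}.
    Root plum: left subtree has 0 nodes { }, right has 4 {cedar, aster, teak, rye}.
      Root rye: left subtree has 3 nodes {cedar, aster, teak}, right has 0 { }.
        Root teak: left subtree has 2 nodes {cedar, aster}, right has 0 { }.
          Root aster: left subtree has 1 node {cedar}, right has 0 { }.
  Root lily: left subtree has 2 nodes {reed, mint}, right has 0 { }.
    Root reed: left subtree has 0 nodes { }, right has 1 {mint}.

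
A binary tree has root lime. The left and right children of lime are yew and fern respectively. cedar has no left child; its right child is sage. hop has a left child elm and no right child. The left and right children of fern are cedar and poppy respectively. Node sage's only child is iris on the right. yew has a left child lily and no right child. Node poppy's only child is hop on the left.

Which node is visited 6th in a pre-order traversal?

Pre-order visits the node, then its left subtree, then its right subtree.
Visit lime.
At lime: go left to yew.
  Visit yew.
  At yew: go left to lily.
    lily is a leaf — visit lily.
  At yew: no right child.
At lime: go right to fern.
  Visit fern.
  At fern: go left to cedar.
    Visit cedar.
    At cedar: no left child.
    At cedar: go right to sage.
      Visit sage.
      At sage: no left child.
      At sage: go right to iris.
        iris is a leaf — visit iris.
  At fern: go right to poppy.
    Visit poppy.
    At poppy: go left to hop.
      Visit hop.
      At hop: go left to elm.
        elm is a leaf — visit elm.
      At hop: no right child.
    At poppy: no right child.
Full pre-order sequence: lime, yew, lily, fern, cedar, sage, iris, poppy, hop, elm.

sage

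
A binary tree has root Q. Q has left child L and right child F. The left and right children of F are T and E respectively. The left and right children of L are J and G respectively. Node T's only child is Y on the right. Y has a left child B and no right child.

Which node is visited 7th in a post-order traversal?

Post-order visits the left subtree, then the right subtree, then the node.
At Q: go left to L.
  At L: go left to J.
    J is a leaf — visit J.
  At L: go right to G.
    G is a leaf — visit G.
  Visit L.
At Q: go right to F.
  At F: go left to T.
    At T: no left child.
    At T: go right to Y.
      At Y: go left to B.
        B is a leaf — visit B.
      At Y: no right child.
      Visit Y.
    Visit T.
  At F: go right to E.
    E is a leaf — visit E.
  Visit F.
Visit Q.
Full post-order sequence: J, G, L, B, Y, T, E, F, Q.

E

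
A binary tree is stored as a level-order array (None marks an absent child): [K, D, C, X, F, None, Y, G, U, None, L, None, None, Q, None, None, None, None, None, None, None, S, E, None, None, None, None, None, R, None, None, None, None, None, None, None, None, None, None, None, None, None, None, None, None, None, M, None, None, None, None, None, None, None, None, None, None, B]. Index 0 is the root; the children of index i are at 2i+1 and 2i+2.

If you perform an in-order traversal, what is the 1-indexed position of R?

14

In-order visits the left subtree, then the node, then the right subtree.
At K: go left to D.
  At D: go left to X.
    At X: go left to G.
      G is a leaf — visit G.
    Visit X.
    At X: go right to U.
      U is a leaf — visit U.
  Visit D.
  At D: go right to F.
    At F: no left child.
    Visit F.
    At F: go right to L.
      At L: go left to S.
        S is a leaf — visit S.
      Visit L.
      At L: go right to E.
        At E: no left child.
        Visit E.
        At E: go right to M.
          M is a leaf — visit M.
Visit K.
At K: go right to C.
  At C: no left child.
  Visit C.
  At C: go right to Y.
    At Y: go left to Q.
      At Q: no left child.
      Visit Q.
      At Q: go right to R.
        At R: go left to B.
          B is a leaf — visit B.
        Visit R.
        At R: no right child.
    Visit Y.
    At Y: no right child.
Full in-order sequence: G, X, U, D, F, S, L, E, M, K, C, Q, B, R, Y.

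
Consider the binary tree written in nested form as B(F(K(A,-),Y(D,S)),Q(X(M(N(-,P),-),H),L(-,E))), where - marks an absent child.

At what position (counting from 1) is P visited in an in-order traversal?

In-order visits the left subtree, then the node, then the right subtree.
At B: go left to F.
  At F: go left to K.
    At K: go left to A.
      A is a leaf — visit A.
    Visit K.
    At K: no right child.
  Visit F.
  At F: go right to Y.
    At Y: go left to D.
      D is a leaf — visit D.
    Visit Y.
    At Y: go right to S.
      S is a leaf — visit S.
Visit B.
At B: go right to Q.
  At Q: go left to X.
    At X: go left to M.
      At M: go left to N.
        At N: no left child.
        Visit N.
        At N: go right to P.
          P is a leaf — visit P.
      Visit M.
      At M: no right child.
    Visit X.
    At X: go right to H.
      H is a leaf — visit H.
  Visit Q.
  At Q: go right to L.
    At L: no left child.
    Visit L.
    At L: go right to E.
      E is a leaf — visit E.
Full in-order sequence: A, K, F, D, Y, S, B, N, P, M, X, H, Q, L, E.

9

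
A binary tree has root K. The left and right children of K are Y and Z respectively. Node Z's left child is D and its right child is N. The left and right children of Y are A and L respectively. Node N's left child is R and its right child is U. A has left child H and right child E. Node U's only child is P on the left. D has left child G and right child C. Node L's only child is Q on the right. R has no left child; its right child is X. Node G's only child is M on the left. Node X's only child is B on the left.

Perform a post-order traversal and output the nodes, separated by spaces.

H E A Q L Y M G C D B X R P U N Z K

Post-order visits the left subtree, then the right subtree, then the node.
At K: go left to Y.
  At Y: go left to A.
    At A: go left to H.
      H is a leaf — visit H.
    At A: go right to E.
      E is a leaf — visit E.
    Visit A.
  At Y: go right to L.
    At L: no left child.
    At L: go right to Q.
      Q is a leaf — visit Q.
    Visit L.
  Visit Y.
At K: go right to Z.
  At Z: go left to D.
    At D: go left to G.
      At G: go left to M.
        M is a leaf — visit M.
      At G: no right child.
      Visit G.
    At D: go right to C.
      C is a leaf — visit C.
    Visit D.
  At Z: go right to N.
    At N: go left to R.
      At R: no left child.
      At R: go right to X.
        At X: go left to B.
          B is a leaf — visit B.
        At X: no right child.
        Visit X.
      Visit R.
    At N: go right to U.
      At U: go left to P.
        P is a leaf — visit P.
      At U: no right child.
      Visit U.
    Visit N.
  Visit Z.
Visit K.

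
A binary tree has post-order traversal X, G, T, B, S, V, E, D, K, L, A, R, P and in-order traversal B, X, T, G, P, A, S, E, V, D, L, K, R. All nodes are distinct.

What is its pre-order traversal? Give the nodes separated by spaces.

The last element of post-order is the root; it splits in-order into left and right subtrees.
Root P: left subtree has 4 nodes {B, X, T, G}, right has 8 {A, S, E, V, D, L, K, R}.
  Root B: left subtree has 0 nodes { }, right has 3 {X, T, G}.
    Root T: left subtree has 1 node {X}, right has 1 {G}.
  Root R: left subtree has 7 nodes {A, S, E, V, D, L, K}, right has 0 { }.
    Root A: left subtree has 0 nodes { }, right has 6 {S, E, V, D, L, K}.
      Root L: left subtree has 4 nodes {S, E, V, D}, right has 1 {K}.
        Root D: left subtree has 3 nodes {S, E, V}, right has 0 { }.
          Root E: left subtree has 1 node {S}, right has 1 {V}.

P B T X G R A L D E S V K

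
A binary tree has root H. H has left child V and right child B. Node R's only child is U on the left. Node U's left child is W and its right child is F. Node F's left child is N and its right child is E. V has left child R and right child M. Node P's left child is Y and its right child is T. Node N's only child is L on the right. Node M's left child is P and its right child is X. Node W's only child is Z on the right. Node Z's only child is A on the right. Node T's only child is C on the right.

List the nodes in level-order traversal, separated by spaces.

H V B R M U P X W F Y T Z N E C A L

Level-order visits nodes level by level from the root, left to right within each level.
Level 0: H
Level 1: V, B
Level 2: R, M
Level 3: U, P, X
Level 4: W, F, Y, T
Level 5: Z, N, E, C
Level 6: A, L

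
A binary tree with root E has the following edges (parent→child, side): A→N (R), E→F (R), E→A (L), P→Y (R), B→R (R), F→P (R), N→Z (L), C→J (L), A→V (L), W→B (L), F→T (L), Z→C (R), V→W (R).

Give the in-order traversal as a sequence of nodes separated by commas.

In-order visits the left subtree, then the node, then the right subtree.
At E: go left to A.
  At A: go left to V.
    At V: no left child.
    Visit V.
    At V: go right to W.
      At W: go left to B.
        At B: no left child.
        Visit B.
        At B: go right to R.
          R is a leaf — visit R.
      Visit W.
      At W: no right child.
  Visit A.
  At A: go right to N.
    At N: go left to Z.
      At Z: no left child.
      Visit Z.
      At Z: go right to C.
        At C: go left to J.
          J is a leaf — visit J.
        Visit C.
        At C: no right child.
    Visit N.
    At N: no right child.
Visit E.
At E: go right to F.
  At F: go left to T.
    T is a leaf — visit T.
  Visit F.
  At F: go right to P.
    At P: no left child.
    Visit P.
    At P: go right to Y.
      Y is a leaf — visit Y.

V, B, R, W, A, Z, J, C, N, E, T, F, P, Y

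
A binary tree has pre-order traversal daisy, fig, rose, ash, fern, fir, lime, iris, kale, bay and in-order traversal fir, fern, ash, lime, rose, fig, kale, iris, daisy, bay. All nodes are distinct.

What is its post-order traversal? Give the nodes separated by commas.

The first element of pre-order is the root; it splits in-order into left and right subtrees.
Root daisy: left subtree has 8 nodes {fir, fern, ash, lime, rose, fig, kale, iris}, right has 1 {bay}.
  Root fig: left subtree has 5 nodes {fir, fern, ash, lime, rose}, right has 2 {kale, iris}.
    Root rose: left subtree has 4 nodes {fir, fern, ash, lime}, right has 0 { }.
      Root ash: left subtree has 2 nodes {fir, fern}, right has 1 {lime}.
        Root fern: left subtree has 1 node {fir}, right has 0 { }.
    Root iris: left subtree has 1 node {kale}, right has 0 { }.

fir, fern, lime, ash, rose, kale, iris, fig, bay, daisy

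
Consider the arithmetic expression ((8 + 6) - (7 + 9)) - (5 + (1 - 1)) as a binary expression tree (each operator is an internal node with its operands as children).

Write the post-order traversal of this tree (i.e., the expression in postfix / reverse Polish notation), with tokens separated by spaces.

8 6 + 7 9 + - 5 1 1 - + -

Post-order on an expression tree gives postfix notation: for each operator, emit left operand, right operand, then the operator.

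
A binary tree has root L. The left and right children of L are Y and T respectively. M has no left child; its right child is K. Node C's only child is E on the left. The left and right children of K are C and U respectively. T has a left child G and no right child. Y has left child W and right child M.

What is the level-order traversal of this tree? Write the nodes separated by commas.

Level-order visits nodes level by level from the root, left to right within each level.
Level 0: L
Level 1: Y, T
Level 2: W, M, G
Level 3: K
Level 4: C, U
Level 5: E

L, Y, T, W, M, G, K, C, U, E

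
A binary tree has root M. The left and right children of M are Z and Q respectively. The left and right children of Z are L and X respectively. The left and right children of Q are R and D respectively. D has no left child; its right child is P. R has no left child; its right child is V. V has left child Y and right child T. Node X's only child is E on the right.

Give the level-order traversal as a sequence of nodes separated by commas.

Level-order visits nodes level by level from the root, left to right within each level.
Level 0: M
Level 1: Z, Q
Level 2: L, X, R, D
Level 3: E, V, P
Level 4: Y, T

M, Z, Q, L, X, R, D, E, V, P, Y, T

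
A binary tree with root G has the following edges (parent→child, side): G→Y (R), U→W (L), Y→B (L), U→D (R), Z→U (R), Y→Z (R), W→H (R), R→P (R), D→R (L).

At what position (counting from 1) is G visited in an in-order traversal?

In-order visits the left subtree, then the node, then the right subtree.
At G: no left child.
Visit G.
At G: go right to Y.
  At Y: go left to B.
    B is a leaf — visit B.
  Visit Y.
  At Y: go right to Z.
    At Z: no left child.
    Visit Z.
    At Z: go right to U.
      At U: go left to W.
        At W: no left child.
        Visit W.
        At W: go right to H.
          H is a leaf — visit H.
      Visit U.
      At U: go right to D.
        At D: go left to R.
          At R: no left child.
          Visit R.
          At R: go right to P.
            P is a leaf — visit P.
        Visit D.
        At D: no right child.
Full in-order sequence: G, B, Y, Z, W, H, U, R, P, D.

1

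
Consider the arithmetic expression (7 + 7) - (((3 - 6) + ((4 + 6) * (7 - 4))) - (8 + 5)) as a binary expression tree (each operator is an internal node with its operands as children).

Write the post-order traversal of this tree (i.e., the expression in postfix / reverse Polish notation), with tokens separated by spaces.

7 7 + 3 6 - 4 6 + 7 4 - * + 8 5 + - -

Post-order on an expression tree gives postfix notation: for each operator, emit left operand, right operand, then the operator.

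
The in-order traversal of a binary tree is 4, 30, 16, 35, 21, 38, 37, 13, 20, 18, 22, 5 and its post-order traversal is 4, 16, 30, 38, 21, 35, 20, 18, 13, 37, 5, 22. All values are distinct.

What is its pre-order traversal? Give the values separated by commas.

The last element of post-order is the root; it splits in-order into left and right subtrees.
Root 22: left subtree has 10 nodes {4, 30, 16, 35, 21, 38, 37, 13, 20, 18}, right has 1 {5}.
  Root 37: left subtree has 6 nodes {4, 30, 16, 35, 21, 38}, right has 3 {13, 20, 18}.
    Root 35: left subtree has 3 nodes {4, 30, 16}, right has 2 {21, 38}.
      Root 30: left subtree has 1 node {4}, right has 1 {16}.
      Root 21: left subtree has 0 nodes { }, right has 1 {38}.
    Root 13: left subtree has 0 nodes { }, right has 2 {20, 18}.
      Root 18: left subtree has 1 node {20}, right has 0 { }.

22, 37, 35, 30, 4, 16, 21, 38, 13, 18, 20, 5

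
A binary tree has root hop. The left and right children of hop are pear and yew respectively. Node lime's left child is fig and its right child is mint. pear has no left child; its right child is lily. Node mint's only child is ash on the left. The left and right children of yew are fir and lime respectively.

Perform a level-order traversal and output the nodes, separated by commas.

hop, pear, yew, lily, fir, lime, fig, mint, ash

Level-order visits nodes level by level from the root, left to right within each level.
Level 0: hop
Level 1: pear, yew
Level 2: lily, fir, lime
Level 3: fig, mint
Level 4: ash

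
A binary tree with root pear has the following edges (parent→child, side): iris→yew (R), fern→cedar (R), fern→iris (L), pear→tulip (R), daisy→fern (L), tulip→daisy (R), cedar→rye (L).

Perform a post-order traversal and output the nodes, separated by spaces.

Post-order visits the left subtree, then the right subtree, then the node.
At pear: no left child.
At pear: go right to tulip.
  At tulip: no left child.
  At tulip: go right to daisy.
    At daisy: go left to fern.
      At fern: go left to iris.
        At iris: no left child.
        At iris: go right to yew.
          yew is a leaf — visit yew.
        Visit iris.
      At fern: go right to cedar.
        At cedar: go left to rye.
          rye is a leaf — visit rye.
        At cedar: no right child.
        Visit cedar.
      Visit fern.
    At daisy: no right child.
    Visit daisy.
  Visit tulip.
Visit pear.

yew iris rye cedar fern daisy tulip pear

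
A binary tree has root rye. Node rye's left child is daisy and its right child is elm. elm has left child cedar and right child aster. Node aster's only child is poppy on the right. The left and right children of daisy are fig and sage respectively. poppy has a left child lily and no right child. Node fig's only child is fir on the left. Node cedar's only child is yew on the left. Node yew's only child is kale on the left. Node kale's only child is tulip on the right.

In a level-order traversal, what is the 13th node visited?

tulip

Level-order visits nodes level by level from the root, left to right within each level.
Level 0: rye
Level 1: daisy, elm
Level 2: fig, sage, cedar, aster
Level 3: fir, yew, poppy
Level 4: kale, lily
Level 5: tulip
Full level-order sequence: rye, daisy, elm, fig, sage, cedar, aster, fir, yew, poppy, kale, lily, tulip.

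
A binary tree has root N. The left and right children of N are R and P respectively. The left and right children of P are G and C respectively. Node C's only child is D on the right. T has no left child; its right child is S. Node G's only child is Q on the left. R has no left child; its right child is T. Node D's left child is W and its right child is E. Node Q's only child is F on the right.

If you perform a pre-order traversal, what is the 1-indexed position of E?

12

Pre-order visits the node, then its left subtree, then its right subtree.
Visit N.
At N: go left to R.
  Visit R.
  At R: no left child.
  At R: go right to T.
    Visit T.
    At T: no left child.
    At T: go right to S.
      S is a leaf — visit S.
At N: go right to P.
  Visit P.
  At P: go left to G.
    Visit G.
    At G: go left to Q.
      Visit Q.
      At Q: no left child.
      At Q: go right to F.
        F is a leaf — visit F.
    At G: no right child.
  At P: go right to C.
    Visit C.
    At C: no left child.
    At C: go right to D.
      Visit D.
      At D: go left to W.
        W is a leaf — visit W.
      At D: go right to E.
        E is a leaf — visit E.
Full pre-order sequence: N, R, T, S, P, G, Q, F, C, D, W, E.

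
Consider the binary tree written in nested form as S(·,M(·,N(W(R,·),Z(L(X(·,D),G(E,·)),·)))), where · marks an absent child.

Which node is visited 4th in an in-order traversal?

In-order visits the left subtree, then the node, then the right subtree.
At S: no left child.
Visit S.
At S: go right to M.
  At M: no left child.
  Visit M.
  At M: go right to N.
    At N: go left to W.
      At W: go left to R.
        R is a leaf — visit R.
      Visit W.
      At W: no right child.
    Visit N.
    At N: go right to Z.
      At Z: go left to L.
        At L: go left to X.
          At X: no left child.
          Visit X.
          At X: go right to D.
            D is a leaf — visit D.
        Visit L.
        At L: go right to G.
          At G: go left to E.
            E is a leaf — visit E.
          Visit G.
          At G: no right child.
      Visit Z.
      At Z: no right child.
Full in-order sequence: S, M, R, W, N, X, D, L, E, G, Z.

W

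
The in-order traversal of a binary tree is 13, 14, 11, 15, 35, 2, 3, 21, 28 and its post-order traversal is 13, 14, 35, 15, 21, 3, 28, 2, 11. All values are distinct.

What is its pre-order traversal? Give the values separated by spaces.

11 14 13 2 15 35 28 3 21

The last element of post-order is the root; it splits in-order into left and right subtrees.
Root 11: left subtree has 2 nodes {13, 14}, right has 6 {15, 35, 2, 3, 21, 28}.
  Root 14: left subtree has 1 node {13}, right has 0 { }.
  Root 2: left subtree has 2 nodes {15, 35}, right has 3 {3, 21, 28}.
    Root 15: left subtree has 0 nodes { }, right has 1 {35}.
    Root 28: left subtree has 2 nodes {3, 21}, right has 0 { }.
      Root 3: left subtree has 0 nodes { }, right has 1 {21}.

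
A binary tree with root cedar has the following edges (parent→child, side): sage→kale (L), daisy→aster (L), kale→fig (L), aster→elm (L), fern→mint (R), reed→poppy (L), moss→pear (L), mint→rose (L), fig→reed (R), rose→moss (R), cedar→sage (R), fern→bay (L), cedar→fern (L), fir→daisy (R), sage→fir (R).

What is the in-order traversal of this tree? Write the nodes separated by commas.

bay, fern, rose, pear, moss, mint, cedar, fig, poppy, reed, kale, sage, fir, elm, aster, daisy

In-order visits the left subtree, then the node, then the right subtree.
At cedar: go left to fern.
  At fern: go left to bay.
    bay is a leaf — visit bay.
  Visit fern.
  At fern: go right to mint.
    At mint: go left to rose.
      At rose: no left child.
      Visit rose.
      At rose: go right to moss.
        At moss: go left to pear.
          pear is a leaf — visit pear.
        Visit moss.
        At moss: no right child.
    Visit mint.
    At mint: no right child.
Visit cedar.
At cedar: go right to sage.
  At sage: go left to kale.
    At kale: go left to fig.
      At fig: no left child.
      Visit fig.
      At fig: go right to reed.
        At reed: go left to poppy.
          poppy is a leaf — visit poppy.
        Visit reed.
        At reed: no right child.
    Visit kale.
    At kale: no right child.
  Visit sage.
  At sage: go right to fir.
    At fir: no left child.
    Visit fir.
    At fir: go right to daisy.
      At daisy: go left to aster.
        At aster: go left to elm.
          elm is a leaf — visit elm.
        Visit aster.
        At aster: no right child.
      Visit daisy.
      At daisy: no right child.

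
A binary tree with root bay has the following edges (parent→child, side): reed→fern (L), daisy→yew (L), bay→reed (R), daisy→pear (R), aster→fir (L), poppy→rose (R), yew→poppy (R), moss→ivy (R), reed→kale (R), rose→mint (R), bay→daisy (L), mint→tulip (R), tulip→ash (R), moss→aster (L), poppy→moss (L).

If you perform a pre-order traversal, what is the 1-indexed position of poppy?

4

Pre-order visits the node, then its left subtree, then its right subtree.
Visit bay.
At bay: go left to daisy.
  Visit daisy.
  At daisy: go left to yew.
    Visit yew.
    At yew: no left child.
    At yew: go right to poppy.
      Visit poppy.
      At poppy: go left to moss.
        Visit moss.
        At moss: go left to aster.
          Visit aster.
          At aster: go left to fir.
            fir is a leaf — visit fir.
          At aster: no right child.
        At moss: go right to ivy.
          ivy is a leaf — visit ivy.
      At poppy: go right to rose.
        Visit rose.
        At rose: no left child.
        At rose: go right to mint.
          Visit mint.
          At mint: no left child.
          At mint: go right to tulip.
            Visit tulip.
            At tulip: no left child.
            At tulip: go right to ash.
              ash is a leaf — visit ash.
  At daisy: go right to pear.
    pear is a leaf — visit pear.
At bay: go right to reed.
  Visit reed.
  At reed: go left to fern.
    fern is a leaf — visit fern.
  At reed: go right to kale.
    kale is a leaf — visit kale.
Full pre-order sequence: bay, daisy, yew, poppy, moss, aster, fir, ivy, rose, mint, tulip, ash, pear, reed, fern, kale.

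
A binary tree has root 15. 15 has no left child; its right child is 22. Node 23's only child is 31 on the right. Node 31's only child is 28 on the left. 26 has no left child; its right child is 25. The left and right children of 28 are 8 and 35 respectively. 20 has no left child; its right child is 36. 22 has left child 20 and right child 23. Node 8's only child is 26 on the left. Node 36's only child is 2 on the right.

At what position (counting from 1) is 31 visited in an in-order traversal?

12

In-order visits the left subtree, then the node, then the right subtree.
At 15: no left child.
Visit 15.
At 15: go right to 22.
  At 22: go left to 20.
    At 20: no left child.
    Visit 20.
    At 20: go right to 36.
      At 36: no left child.
      Visit 36.
      At 36: go right to 2.
        2 is a leaf — visit 2.
  Visit 22.
  At 22: go right to 23.
    At 23: no left child.
    Visit 23.
    At 23: go right to 31.
      At 31: go left to 28.
        At 28: go left to 8.
          At 8: go left to 26.
            At 26: no left child.
            Visit 26.
            At 26: go right to 25.
              25 is a leaf — visit 25.
          Visit 8.
          At 8: no right child.
        Visit 28.
        At 28: go right to 35.
          35 is a leaf — visit 35.
      Visit 31.
      At 31: no right child.
Full in-order sequence: 15, 20, 36, 2, 22, 23, 26, 25, 8, 28, 35, 31.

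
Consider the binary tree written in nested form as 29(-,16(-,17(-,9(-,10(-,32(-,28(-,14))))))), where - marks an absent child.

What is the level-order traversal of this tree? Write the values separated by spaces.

29 16 17 9 10 32 28 14

Level-order visits nodes level by level from the root, left to right within each level.
Level 0: 29
Level 1: 16
Level 2: 17
Level 3: 9
Level 4: 10
Level 5: 32
Level 6: 28
Level 7: 14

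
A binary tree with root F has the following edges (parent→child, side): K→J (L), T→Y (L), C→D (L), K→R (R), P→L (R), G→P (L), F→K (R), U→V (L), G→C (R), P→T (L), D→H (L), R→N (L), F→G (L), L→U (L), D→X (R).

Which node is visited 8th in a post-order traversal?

X

Post-order visits the left subtree, then the right subtree, then the node.
At F: go left to G.
  At G: go left to P.
    At P: go left to T.
      At T: go left to Y.
        Y is a leaf — visit Y.
      At T: no right child.
      Visit T.
    At P: go right to L.
      At L: go left to U.
        At U: go left to V.
          V is a leaf — visit V.
        At U: no right child.
        Visit U.
      At L: no right child.
      Visit L.
    Visit P.
  At G: go right to C.
    At C: go left to D.
      At D: go left to H.
        H is a leaf — visit H.
      At D: go right to X.
        X is a leaf — visit X.
      Visit D.
    At C: no right child.
    Visit C.
  Visit G.
At F: go right to K.
  At K: go left to J.
    J is a leaf — visit J.
  At K: go right to R.
    At R: go left to N.
      N is a leaf — visit N.
    At R: no right child.
    Visit R.
  Visit K.
Visit F.
Full post-order sequence: Y, T, V, U, L, P, H, X, D, C, G, J, N, R, K, F.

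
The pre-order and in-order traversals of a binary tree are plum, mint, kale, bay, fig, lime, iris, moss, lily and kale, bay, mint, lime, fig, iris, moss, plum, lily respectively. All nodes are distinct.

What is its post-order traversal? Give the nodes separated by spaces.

bay kale lime moss iris fig mint lily plum

The first element of pre-order is the root; it splits in-order into left and right subtrees.
Root plum: left subtree has 7 nodes {kale, bay, mint, lime, fig, iris, moss}, right has 1 {lily}.
  Root mint: left subtree has 2 nodes {kale, bay}, right has 4 {lime, fig, iris, moss}.
    Root kale: left subtree has 0 nodes { }, right has 1 {bay}.
    Root fig: left subtree has 1 node {lime}, right has 2 {iris, moss}.
      Root iris: left subtree has 0 nodes { }, right has 1 {moss}.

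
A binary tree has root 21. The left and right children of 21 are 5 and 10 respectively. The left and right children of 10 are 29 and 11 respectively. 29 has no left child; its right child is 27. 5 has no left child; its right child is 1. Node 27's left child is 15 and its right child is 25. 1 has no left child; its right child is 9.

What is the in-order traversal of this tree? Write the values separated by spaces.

5 1 9 21 29 15 27 25 10 11

In-order visits the left subtree, then the node, then the right subtree.
At 21: go left to 5.
  At 5: no left child.
  Visit 5.
  At 5: go right to 1.
    At 1: no left child.
    Visit 1.
    At 1: go right to 9.
      9 is a leaf — visit 9.
Visit 21.
At 21: go right to 10.
  At 10: go left to 29.
    At 29: no left child.
    Visit 29.
    At 29: go right to 27.
      At 27: go left to 15.
        15 is a leaf — visit 15.
      Visit 27.
      At 27: go right to 25.
        25 is a leaf — visit 25.
  Visit 10.
  At 10: go right to 11.
    11 is a leaf — visit 11.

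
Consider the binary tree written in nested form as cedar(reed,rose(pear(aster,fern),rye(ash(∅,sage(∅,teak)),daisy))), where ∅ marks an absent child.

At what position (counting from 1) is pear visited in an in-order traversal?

In-order visits the left subtree, then the node, then the right subtree.
At cedar: go left to reed.
  reed is a leaf — visit reed.
Visit cedar.
At cedar: go right to rose.
  At rose: go left to pear.
    At pear: go left to aster.
      aster is a leaf — visit aster.
    Visit pear.
    At pear: go right to fern.
      fern is a leaf — visit fern.
  Visit rose.
  At rose: go right to rye.
    At rye: go left to ash.
      At ash: no left child.
      Visit ash.
      At ash: go right to sage.
        At sage: no left child.
        Visit sage.
        At sage: go right to teak.
          teak is a leaf — visit teak.
    Visit rye.
    At rye: go right to daisy.
      daisy is a leaf — visit daisy.
Full in-order sequence: reed, cedar, aster, pear, fern, rose, ash, sage, teak, rye, daisy.

4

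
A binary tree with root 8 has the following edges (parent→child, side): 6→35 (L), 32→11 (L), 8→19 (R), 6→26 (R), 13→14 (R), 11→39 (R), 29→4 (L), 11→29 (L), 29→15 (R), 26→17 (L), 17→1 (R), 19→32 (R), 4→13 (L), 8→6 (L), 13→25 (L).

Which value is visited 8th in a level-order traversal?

Level-order visits nodes level by level from the root, left to right within each level.
Level 0: 8
Level 1: 6, 19
Level 2: 35, 26, 32
Level 3: 17, 11
Level 4: 1, 29, 39
Level 5: 4, 15
Level 6: 13
Level 7: 25, 14
Full level-order sequence: 8, 6, 19, 35, 26, 32, 17, 11, 1, 29, 39, 4, 15, 13, 25, 14.

11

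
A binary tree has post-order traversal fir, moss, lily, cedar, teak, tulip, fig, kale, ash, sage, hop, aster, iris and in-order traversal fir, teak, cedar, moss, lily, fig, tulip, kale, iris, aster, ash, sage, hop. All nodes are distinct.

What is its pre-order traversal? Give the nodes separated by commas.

The last element of post-order is the root; it splits in-order into left and right subtrees.
Root iris: left subtree has 8 nodes {fir, teak, cedar, moss, lily, fig, tulip, kale}, right has 4 {aster, ash, sage, hop}.
  Root kale: left subtree has 7 nodes {fir, teak, cedar, moss, lily, fig, tulip}, right has 0 { }.
    Root fig: left subtree has 5 nodes {fir, teak, cedar, moss, lily}, right has 1 {tulip}.
      Root teak: left subtree has 1 node {fir}, right has 3 {cedar, moss, lily}.
        Root cedar: left subtree has 0 nodes { }, right has 2 {moss, lily}.
          Root lily: left subtree has 1 node {moss}, right has 0 { }.
  Root aster: left subtree has 0 nodes { }, right has 3 {ash, sage, hop}.
    Root hop: left subtree has 2 nodes {ash, sage}, right has 0 { }.
      Root sage: left subtree has 1 node {ash}, right has 0 { }.

iris, kale, fig, teak, fir, cedar, lily, moss, tulip, aster, hop, sage, ash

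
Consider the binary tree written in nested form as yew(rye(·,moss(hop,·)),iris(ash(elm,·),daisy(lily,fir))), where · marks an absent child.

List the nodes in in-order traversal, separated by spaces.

In-order visits the left subtree, then the node, then the right subtree.
At yew: go left to rye.
  At rye: no left child.
  Visit rye.
  At rye: go right to moss.
    At moss: go left to hop.
      hop is a leaf — visit hop.
    Visit moss.
    At moss: no right child.
Visit yew.
At yew: go right to iris.
  At iris: go left to ash.
    At ash: go left to elm.
      elm is a leaf — visit elm.
    Visit ash.
    At ash: no right child.
  Visit iris.
  At iris: go right to daisy.
    At daisy: go left to lily.
      lily is a leaf — visit lily.
    Visit daisy.
    At daisy: go right to fir.
      fir is a leaf — visit fir.

rye hop moss yew elm ash iris lily daisy fir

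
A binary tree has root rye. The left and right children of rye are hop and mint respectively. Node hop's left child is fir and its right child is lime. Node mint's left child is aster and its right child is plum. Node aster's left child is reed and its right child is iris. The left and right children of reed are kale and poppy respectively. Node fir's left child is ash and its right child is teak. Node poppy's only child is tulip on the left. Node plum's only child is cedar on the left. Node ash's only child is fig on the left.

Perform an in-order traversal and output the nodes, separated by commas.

fig, ash, fir, teak, hop, lime, rye, kale, reed, tulip, poppy, aster, iris, mint, cedar, plum

In-order visits the left subtree, then the node, then the right subtree.
At rye: go left to hop.
  At hop: go left to fir.
    At fir: go left to ash.
      At ash: go left to fig.
        fig is a leaf — visit fig.
      Visit ash.
      At ash: no right child.
    Visit fir.
    At fir: go right to teak.
      teak is a leaf — visit teak.
  Visit hop.
  At hop: go right to lime.
    lime is a leaf — visit lime.
Visit rye.
At rye: go right to mint.
  At mint: go left to aster.
    At aster: go left to reed.
      At reed: go left to kale.
        kale is a leaf — visit kale.
      Visit reed.
      At reed: go right to poppy.
        At poppy: go left to tulip.
          tulip is a leaf — visit tulip.
        Visit poppy.
        At poppy: no right child.
    Visit aster.
    At aster: go right to iris.
      iris is a leaf — visit iris.
  Visit mint.
  At mint: go right to plum.
    At plum: go left to cedar.
      cedar is a leaf — visit cedar.
    Visit plum.
    At plum: no right child.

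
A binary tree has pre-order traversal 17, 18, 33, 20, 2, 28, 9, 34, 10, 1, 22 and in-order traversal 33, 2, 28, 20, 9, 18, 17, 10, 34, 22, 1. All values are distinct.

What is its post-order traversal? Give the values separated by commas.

The first element of pre-order is the root; it splits in-order into left and right subtrees.
Root 17: left subtree has 6 nodes {33, 2, 28, 20, 9, 18}, right has 4 {10, 34, 22, 1}.
  Root 18: left subtree has 5 nodes {33, 2, 28, 20, 9}, right has 0 { }.
    Root 33: left subtree has 0 nodes { }, right has 4 {2, 28, 20, 9}.
      Root 20: left subtree has 2 nodes {2, 28}, right has 1 {9}.
        Root 2: left subtree has 0 nodes { }, right has 1 {28}.
  Root 34: left subtree has 1 node {10}, right has 2 {22, 1}.
    Root 1: left subtree has 1 node {22}, right has 0 { }.

28, 2, 9, 20, 33, 18, 10, 22, 1, 34, 17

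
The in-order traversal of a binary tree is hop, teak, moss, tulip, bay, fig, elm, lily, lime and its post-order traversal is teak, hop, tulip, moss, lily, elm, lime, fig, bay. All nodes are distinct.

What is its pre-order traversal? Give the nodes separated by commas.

bay, moss, hop, teak, tulip, fig, lime, elm, lily

The last element of post-order is the root; it splits in-order into left and right subtrees.
Root bay: left subtree has 4 nodes {hop, teak, moss, tulip}, right has 4 {fig, elm, lily, lime}.
  Root moss: left subtree has 2 nodes {hop, teak}, right has 1 {tulip}.
    Root hop: left subtree has 0 nodes { }, right has 1 {teak}.
  Root fig: left subtree has 0 nodes { }, right has 3 {elm, lily, lime}.
    Root lime: left subtree has 2 nodes {elm, lily}, right has 0 { }.
      Root elm: left subtree has 0 nodes { }, right has 1 {lily}.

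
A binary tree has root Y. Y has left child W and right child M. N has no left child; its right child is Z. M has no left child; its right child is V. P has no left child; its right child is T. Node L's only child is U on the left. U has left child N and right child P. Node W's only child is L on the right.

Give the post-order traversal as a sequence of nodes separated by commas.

Z, N, T, P, U, L, W, V, M, Y

Post-order visits the left subtree, then the right subtree, then the node.
At Y: go left to W.
  At W: no left child.
  At W: go right to L.
    At L: go left to U.
      At U: go left to N.
        At N: no left child.
        At N: go right to Z.
          Z is a leaf — visit Z.
        Visit N.
      At U: go right to P.
        At P: no left child.
        At P: go right to T.
          T is a leaf — visit T.
        Visit P.
      Visit U.
    At L: no right child.
    Visit L.
  Visit W.
At Y: go right to M.
  At M: no left child.
  At M: go right to V.
    V is a leaf — visit V.
  Visit M.
Visit Y.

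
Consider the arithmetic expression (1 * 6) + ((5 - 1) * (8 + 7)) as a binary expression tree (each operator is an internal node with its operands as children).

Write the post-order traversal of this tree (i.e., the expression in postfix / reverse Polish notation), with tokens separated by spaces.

1 6 * 5 1 - 8 7 + * +

Post-order on an expression tree gives postfix notation: for each operator, emit left operand, right operand, then the operator.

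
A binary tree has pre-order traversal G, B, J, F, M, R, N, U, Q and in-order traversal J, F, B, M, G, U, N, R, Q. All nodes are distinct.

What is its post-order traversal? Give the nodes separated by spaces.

The first element of pre-order is the root; it splits in-order into left and right subtrees.
Root G: left subtree has 4 nodes {J, F, B, M}, right has 4 {U, N, R, Q}.
  Root B: left subtree has 2 nodes {J, F}, right has 1 {M}.
    Root J: left subtree has 0 nodes { }, right has 1 {F}.
  Root R: left subtree has 2 nodes {U, N}, right has 1 {Q}.
    Root N: left subtree has 1 node {U}, right has 0 { }.

F J M B U N Q R G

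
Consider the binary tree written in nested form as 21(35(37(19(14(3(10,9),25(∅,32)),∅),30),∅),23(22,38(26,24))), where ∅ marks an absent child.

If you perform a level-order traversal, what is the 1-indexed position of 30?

Level-order visits nodes level by level from the root, left to right within each level.
Level 0: 21
Level 1: 35, 23
Level 2: 37, 22, 38
Level 3: 19, 30, 26, 24
Level 4: 14
Level 5: 3, 25
Level 6: 10, 9, 32
Full level-order sequence: 21, 35, 23, 37, 22, 38, 19, 30, 26, 24, 14, 3, 25, 10, 9, 32.

8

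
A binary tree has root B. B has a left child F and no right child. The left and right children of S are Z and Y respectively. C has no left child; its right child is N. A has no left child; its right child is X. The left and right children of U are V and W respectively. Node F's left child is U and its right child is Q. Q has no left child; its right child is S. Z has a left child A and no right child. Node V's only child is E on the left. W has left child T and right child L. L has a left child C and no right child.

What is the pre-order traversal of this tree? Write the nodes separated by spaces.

Pre-order visits the node, then its left subtree, then its right subtree.
Visit B.
At B: go left to F.
  Visit F.
  At F: go left to U.
    Visit U.
    At U: go left to V.
      Visit V.
      At V: go left to E.
        E is a leaf — visit E.
      At V: no right child.
    At U: go right to W.
      Visit W.
      At W: go left to T.
        T is a leaf — visit T.
      At W: go right to L.
        Visit L.
        At L: go left to C.
          Visit C.
          At C: no left child.
          At C: go right to N.
            N is a leaf — visit N.
        At L: no right child.
  At F: go right to Q.
    Visit Q.
    At Q: no left child.
    At Q: go right to S.
      Visit S.
      At S: go left to Z.
        Visit Z.
        At Z: go left to A.
          Visit A.
          At A: no left child.
          At A: go right to X.
            X is a leaf — visit X.
        At Z: no right child.
      At S: go right to Y.
        Y is a leaf — visit Y.
At B: no right child.

B F U V E W T L C N Q S Z A X Y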